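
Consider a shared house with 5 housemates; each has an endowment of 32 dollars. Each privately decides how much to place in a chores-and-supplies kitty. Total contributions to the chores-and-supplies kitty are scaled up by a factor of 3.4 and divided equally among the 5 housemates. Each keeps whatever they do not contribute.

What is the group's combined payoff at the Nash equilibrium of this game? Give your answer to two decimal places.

Each contributed unit returns 3.4/5 = 0.6800 to its contributor — below 1 — so contributing 0 is dominant for every player. At the Nash equilibrium everyone keeps their 32, and the group total is 5 × 32 = 160.

160.00 dollars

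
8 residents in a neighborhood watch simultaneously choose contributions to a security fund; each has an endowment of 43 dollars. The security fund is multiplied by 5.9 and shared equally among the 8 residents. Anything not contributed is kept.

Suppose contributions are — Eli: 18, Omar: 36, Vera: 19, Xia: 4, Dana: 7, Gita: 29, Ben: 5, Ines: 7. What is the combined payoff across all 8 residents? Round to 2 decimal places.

Total contributed: 18 + 36 + 19 + 4 + 7 + 29 + 5 + 7 = 125; total kept: 8 × 43 − 125 = 219.
The security fund pays out 5.9 × 125 = 737.50 in aggregate.
Group total = 219 + 737.50 = 956.50.

956.50 dollars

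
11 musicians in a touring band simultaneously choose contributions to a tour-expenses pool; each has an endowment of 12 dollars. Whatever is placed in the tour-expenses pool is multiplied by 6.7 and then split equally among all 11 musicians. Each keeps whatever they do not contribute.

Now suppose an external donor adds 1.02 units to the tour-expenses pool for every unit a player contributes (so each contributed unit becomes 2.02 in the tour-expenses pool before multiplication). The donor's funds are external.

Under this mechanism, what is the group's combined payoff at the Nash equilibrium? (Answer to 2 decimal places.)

1786.49 dollars

The effective private return per unit is now 6.7 × 2.02 / 11 = 1.2304 > 1, so every player's dominant strategy flips to full contribution.
So the Nash equilibrium is full contribution by all 11; the group earns 6.7 × 2.02 × 132 = 1786.49.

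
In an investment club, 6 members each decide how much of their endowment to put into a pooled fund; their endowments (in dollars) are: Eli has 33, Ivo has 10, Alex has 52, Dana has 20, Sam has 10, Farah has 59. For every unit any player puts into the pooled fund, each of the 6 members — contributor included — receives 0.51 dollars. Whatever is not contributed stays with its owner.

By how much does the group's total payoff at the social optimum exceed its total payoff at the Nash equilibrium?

379.04 dollars

The private return per contributed unit is 0.51 < 1 for everyone, so the Nash equilibrium is zero contribution and the group total is Σ E_j = 33 + 10 + 52 + 20 + 10 + 59 = 184.
Each contributed unit returns 3.060 to the group, so the social optimum is full contribution by everyone: group total = 3.060 × 184 = 563.04.
Efficiency loss = (3.060 − 1) × 184 = 379.04.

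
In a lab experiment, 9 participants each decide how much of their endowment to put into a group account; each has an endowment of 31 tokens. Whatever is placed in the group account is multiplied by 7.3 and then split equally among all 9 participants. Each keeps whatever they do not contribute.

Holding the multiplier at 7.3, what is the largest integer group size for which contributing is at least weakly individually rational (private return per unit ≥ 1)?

Private return per unit is 7.3/(group size), which is ≥ 1 whenever the group size is ≤ 7.3.
The largest such integer is 7.

7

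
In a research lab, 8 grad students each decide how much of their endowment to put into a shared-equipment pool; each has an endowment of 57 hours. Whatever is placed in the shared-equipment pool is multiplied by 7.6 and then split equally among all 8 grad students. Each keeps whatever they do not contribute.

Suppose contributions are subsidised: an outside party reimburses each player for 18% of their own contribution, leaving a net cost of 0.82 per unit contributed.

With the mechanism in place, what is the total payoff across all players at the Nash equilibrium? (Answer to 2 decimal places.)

3547.68 hours

Under the mechanism each unit contributed yields (7.6/8) / 0.82 = 1.1585 back to its contributor per unit of net cost, which exceeds 1, making full contribution the dominant choice for everyone.
So the Nash equilibrium is full contribution by all 8; the group earns 8 × (57 × 0.18 + 7.6 × 57) = 3547.68.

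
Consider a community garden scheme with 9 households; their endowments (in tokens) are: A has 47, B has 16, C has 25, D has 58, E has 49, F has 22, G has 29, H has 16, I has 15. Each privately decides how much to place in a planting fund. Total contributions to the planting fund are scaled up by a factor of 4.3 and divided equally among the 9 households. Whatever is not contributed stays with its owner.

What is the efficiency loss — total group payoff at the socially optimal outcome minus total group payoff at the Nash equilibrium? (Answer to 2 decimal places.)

914.10 tokens

The private return per contributed unit is 4.3/9 = 0.4778 < 1 for every player regardless of endowment, so the Nash equilibrium is zero contribution and the group total is Σ E_j = 47 + 16 + 25 + 58 + 49 + 22 + 29 + 16 + 15 = 277.
Each contributed unit returns 4.300 to the group, so the social optimum is full contribution by everyone: group total = 4.300 × 277 = 1191.10.
Efficiency loss = (4.300 − 1) × 277 = 914.10.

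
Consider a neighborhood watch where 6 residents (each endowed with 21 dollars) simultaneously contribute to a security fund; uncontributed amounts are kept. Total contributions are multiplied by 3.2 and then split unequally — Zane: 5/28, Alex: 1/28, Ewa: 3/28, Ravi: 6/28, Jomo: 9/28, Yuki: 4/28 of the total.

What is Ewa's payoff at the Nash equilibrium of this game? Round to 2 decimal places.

28.20 dollars

A player with share s gets back 3.2·s per unit contributed, so full contribution is dominant for anyone with s > 1/3.2 = 0.3125 and zero contribution is dominant for anyone below.
Only Jomo (9/28) clears that bar, contributing 21; the remaining 5 contribute 0. Total contributed: 21.
Ewa keeps 21 and receives 3.2 × 21 × 3/28 = 7.20 from the security fund, for a payoff of 28.20.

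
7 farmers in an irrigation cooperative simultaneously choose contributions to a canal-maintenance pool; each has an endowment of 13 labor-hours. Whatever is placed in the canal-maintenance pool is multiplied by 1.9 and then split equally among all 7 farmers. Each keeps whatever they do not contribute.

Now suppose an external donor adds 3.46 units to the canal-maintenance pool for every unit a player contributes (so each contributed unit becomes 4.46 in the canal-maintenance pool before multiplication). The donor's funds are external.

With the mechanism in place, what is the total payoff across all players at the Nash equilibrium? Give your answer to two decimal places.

The effective private return per unit is now 1.9 × 4.46 / 7 = 1.2106 > 1, so every player's dominant strategy flips to full contribution.
So the Nash equilibrium is full contribution by all 7; the group earns 1.9 × 4.46 × 91 = 771.13.

771.13 labor-hours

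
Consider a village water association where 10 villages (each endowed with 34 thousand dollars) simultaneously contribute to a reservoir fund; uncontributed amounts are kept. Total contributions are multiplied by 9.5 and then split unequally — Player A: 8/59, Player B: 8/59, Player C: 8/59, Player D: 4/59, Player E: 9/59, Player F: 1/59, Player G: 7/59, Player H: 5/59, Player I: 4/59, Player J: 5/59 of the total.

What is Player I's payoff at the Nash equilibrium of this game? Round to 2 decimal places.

143.49 thousand dollars

Each unit j contributes comes back to j as 9.5 × (j's share), so j prefers to contribute only if that share exceeds 1/9.5 = 0.1053; otherwise keeping the unit dominates.
Player A, Player B, Player C, Player E and Player G clear that bar, contributing 34 each; the remaining 5 contribute 0. Total contributed: 170.
Player I keeps 34 and receives 9.5 × 170 × 4/59 = 109.49 from the reservoir fund, for a payoff of 143.49.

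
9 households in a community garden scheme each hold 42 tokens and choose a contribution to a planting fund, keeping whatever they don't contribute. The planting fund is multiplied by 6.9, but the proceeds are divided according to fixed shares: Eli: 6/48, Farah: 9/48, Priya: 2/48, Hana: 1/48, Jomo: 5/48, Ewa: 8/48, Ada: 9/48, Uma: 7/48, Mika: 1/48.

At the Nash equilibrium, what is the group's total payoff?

For player j, contributing a unit is worthwhile iff 6.9 × (j's share) ≥ 1, i.e. iff j's share is at least 0.1449.
Farah, Ewa, Ada and Uma are above the threshold, contributing 42 each; the remaining 5 contribute 0. Total contributed: 168.
The planting fund pays out 6.9 × 168 = 1159.20 in total (split across the unequal shares, but the aggregate is all that matters for the group sum).
The 5 free-riders keep 42 each, adding 210. Group total = 210 + 1159.20 = 1369.20.

1369.20 tokens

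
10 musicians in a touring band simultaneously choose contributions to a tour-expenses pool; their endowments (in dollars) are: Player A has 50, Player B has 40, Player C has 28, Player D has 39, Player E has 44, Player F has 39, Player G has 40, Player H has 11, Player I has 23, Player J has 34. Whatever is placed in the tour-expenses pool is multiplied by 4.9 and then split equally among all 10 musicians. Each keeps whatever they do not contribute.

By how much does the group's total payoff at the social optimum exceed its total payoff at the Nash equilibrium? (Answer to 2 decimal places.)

The private return per contributed unit is 4.9/10 = 0.4900 < 1 for every player regardless of endowment, so the Nash equilibrium is zero contribution and the group total is Σ E_j = 50 + 40 + 28 + 39 + 44 + 39 + 40 + 11 + 23 + 34 = 348.
Each contributed unit returns 4.900 to the group, so the social optimum is full contribution by everyone: group total = 4.900 × 348 = 1705.20.
Efficiency loss = (4.900 − 1) × 348 = 1357.20.

1357.20 dollars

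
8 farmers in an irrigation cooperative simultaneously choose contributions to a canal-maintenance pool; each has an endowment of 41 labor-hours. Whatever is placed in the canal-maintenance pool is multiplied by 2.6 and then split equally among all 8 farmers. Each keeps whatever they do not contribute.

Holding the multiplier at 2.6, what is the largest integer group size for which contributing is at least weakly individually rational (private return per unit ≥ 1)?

Private return per unit is 2.6/(group size), which is ≥ 1 whenever the group size is ≤ 2.6.
The largest such integer is 2.

2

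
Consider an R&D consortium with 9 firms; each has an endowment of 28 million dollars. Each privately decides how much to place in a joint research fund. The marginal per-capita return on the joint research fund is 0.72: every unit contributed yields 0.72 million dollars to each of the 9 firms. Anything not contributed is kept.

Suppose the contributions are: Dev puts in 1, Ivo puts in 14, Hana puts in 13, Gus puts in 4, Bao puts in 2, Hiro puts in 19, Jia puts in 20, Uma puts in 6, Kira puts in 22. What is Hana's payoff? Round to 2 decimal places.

Total contributed: 1 + 14 + 13 + 4 + 2 + 19 + 20 + 6 + 22 = 101.
Each receives 0.72 × 101 = 72.72 from the joint research fund.
Hana keeps 28 − 13 = 15, so Hana's payoff is 15 + 72.72 = 87.72.

87.72 million dollars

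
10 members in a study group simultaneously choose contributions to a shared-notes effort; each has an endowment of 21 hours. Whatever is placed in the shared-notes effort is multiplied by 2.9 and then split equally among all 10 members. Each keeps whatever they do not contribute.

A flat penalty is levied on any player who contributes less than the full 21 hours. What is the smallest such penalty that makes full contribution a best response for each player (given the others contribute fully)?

Given the others contribute fully, the best deviation is to contribute 0 (any partial contribution still incurs the fine and gives up units whose private return 0.2900 is below 1).
Deviating from 21 to 0 saves 21 hours but forfeits the deviator's share of the drop in the shared-notes effort: 2.9/10 × 21 = 6.09.
So the deviation gain is 21 − 6.09 = 14.91, and the fine must be at least 14.91 hours to wipe it out.

14.91 hours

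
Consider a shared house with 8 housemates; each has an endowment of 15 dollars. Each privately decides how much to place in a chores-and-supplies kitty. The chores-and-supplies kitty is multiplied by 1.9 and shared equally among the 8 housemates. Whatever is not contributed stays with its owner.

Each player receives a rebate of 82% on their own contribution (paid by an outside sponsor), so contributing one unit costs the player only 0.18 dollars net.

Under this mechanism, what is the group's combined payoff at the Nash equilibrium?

326.40 dollars

The effective private return per unit is now (1.9/8) / 0.18 = 1.3194 > 1, so every player's dominant strategy flips to full contribution.
So the Nash equilibrium is full contribution by all 8; the group earns 8 × (15 × 0.82 + 1.9 × 15) = 326.40.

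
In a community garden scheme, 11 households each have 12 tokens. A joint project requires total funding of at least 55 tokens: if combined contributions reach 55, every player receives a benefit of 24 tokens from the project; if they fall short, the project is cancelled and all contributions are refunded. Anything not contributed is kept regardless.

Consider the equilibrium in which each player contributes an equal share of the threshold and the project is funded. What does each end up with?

31 tokens

Equal share of the threshold: 55/11 = 5.
At this profile no one gains by cutting their contribution: any cut drops the total below 55, the project is cancelled, contributions are refunded, and the deviator ends with 12, which is less than 12 − 5 + 24 = 31. Contributing more than 5 just wastes the excess. So contributing exactly 5 is a best response.
Each player's payoff: 12 − 5 + 24 = 31.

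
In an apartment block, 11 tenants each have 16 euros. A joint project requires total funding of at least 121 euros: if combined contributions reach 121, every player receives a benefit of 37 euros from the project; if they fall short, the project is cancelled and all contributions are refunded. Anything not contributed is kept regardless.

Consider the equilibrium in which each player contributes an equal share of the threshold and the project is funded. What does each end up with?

Equal share of the threshold: 121/11 = 11.
At this profile no one gains by cutting their contribution: any cut drops the total below 121, the project is cancelled, contributions are refunded, and the deviator ends with 16, which is less than 16 − 11 + 37 = 42. Contributing more than 11 just wastes the excess. So contributing exactly 11 is a best response.
Each player's payoff: 16 − 11 + 37 = 42.

42 euros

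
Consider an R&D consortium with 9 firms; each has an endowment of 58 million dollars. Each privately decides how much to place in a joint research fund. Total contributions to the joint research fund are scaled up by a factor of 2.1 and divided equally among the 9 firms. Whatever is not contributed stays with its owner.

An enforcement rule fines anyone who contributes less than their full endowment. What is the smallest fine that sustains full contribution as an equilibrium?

44.47 million dollars

Given the others contribute fully, the best deviation is to contribute 0 (any partial contribution still incurs the fine and gives up units whose private return 0.2333 is below 1).
Deviating from 58 to 0 saves 58 million dollars but forfeits the deviator's share of the drop in the joint research fund: 2.1/9 × 58 = 13.53.
So the deviation gain is 58 − 13.53 = 44.47, and the fine must be at least 44.47 million dollars to wipe it out.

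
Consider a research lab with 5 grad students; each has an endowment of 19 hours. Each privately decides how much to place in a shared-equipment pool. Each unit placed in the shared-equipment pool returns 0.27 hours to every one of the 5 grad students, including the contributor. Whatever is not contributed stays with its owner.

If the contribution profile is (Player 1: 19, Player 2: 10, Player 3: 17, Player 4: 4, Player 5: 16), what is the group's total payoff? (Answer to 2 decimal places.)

118.10 hours

Total contributed: 19 + 10 + 17 + 4 + 16 = 66; total kept: 5 × 19 − 66 = 29.
The shared-equipment pool pays out 0.27 × 5 × 66 = 89.10 in aggregate.
Group total = 29 + 89.10 = 118.10.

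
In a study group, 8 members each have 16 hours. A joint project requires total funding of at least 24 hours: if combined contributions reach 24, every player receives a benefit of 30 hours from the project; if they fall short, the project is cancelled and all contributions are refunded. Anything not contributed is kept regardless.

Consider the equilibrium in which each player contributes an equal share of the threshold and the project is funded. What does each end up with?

Equal share of the threshold: 24/8 = 3.
At this profile no one gains by cutting their contribution: any cut drops the total below 24, the project is cancelled, contributions are refunded, and the deviator ends with 16, which is less than 16 − 3 + 30 = 43. Contributing more than 3 just wastes the excess. So contributing exactly 3 is a best response.
Each player's payoff: 16 − 3 + 30 = 43.

43 hours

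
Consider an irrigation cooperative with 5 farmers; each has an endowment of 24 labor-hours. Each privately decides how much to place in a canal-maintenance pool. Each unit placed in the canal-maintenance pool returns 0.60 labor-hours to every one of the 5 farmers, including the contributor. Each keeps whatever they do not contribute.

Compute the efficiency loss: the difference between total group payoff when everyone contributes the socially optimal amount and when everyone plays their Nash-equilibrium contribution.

240.00 labor-hours

The private return per contributed unit is 0.60 < 1, so contributing 0 is dominant for every player. At the Nash equilibrium everyone keeps their 24, and the group total is 5 × 24 = 120.
Each contributed unit returns 3.000 to the group as a whole (0.60 to each of 5 players), which exceeds 1, so the social optimum is full contribution: group total = 3.000 × 120 = 360.00.
Efficiency loss = 360.00 − 120 = 240.00.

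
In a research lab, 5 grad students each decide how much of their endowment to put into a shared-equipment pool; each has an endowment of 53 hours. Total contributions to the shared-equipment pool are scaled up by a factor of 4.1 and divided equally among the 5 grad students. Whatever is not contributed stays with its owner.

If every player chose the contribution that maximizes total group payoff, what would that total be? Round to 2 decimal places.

1086.50 hours

Each contributed unit returns 4.100 to the group as a whole (0.8200 to each of 5 players), which exceeds 1, so the social optimum is full contribution: group total = 4.100 × 265 = 1086.50.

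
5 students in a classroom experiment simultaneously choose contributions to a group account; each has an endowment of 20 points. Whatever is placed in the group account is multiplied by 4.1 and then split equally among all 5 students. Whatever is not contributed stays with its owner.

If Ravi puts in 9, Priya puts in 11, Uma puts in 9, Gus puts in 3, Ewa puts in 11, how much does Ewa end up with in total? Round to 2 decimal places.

Total contributed: 9 + 11 + 9 + 3 + 11 = 43.
Each receives 4.1 × 43 / 5 = 35.26 from the group account.
Ewa keeps 20 − 11 = 9, so Ewa's payoff is 9 + 35.26 = 44.26.

44.26 points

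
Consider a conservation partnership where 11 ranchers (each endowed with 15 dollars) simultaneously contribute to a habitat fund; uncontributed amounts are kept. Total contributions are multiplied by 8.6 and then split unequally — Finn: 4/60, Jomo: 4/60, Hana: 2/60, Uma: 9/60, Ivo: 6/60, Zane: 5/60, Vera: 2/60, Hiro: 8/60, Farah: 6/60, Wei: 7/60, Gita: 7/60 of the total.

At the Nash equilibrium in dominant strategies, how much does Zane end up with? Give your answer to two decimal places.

For player j, contributing a unit is worthwhile iff 8.6 × (j's share) ≥ 1, i.e. iff j's share is at least 0.1163.
Uma, Hiro, Wei and Gita are above the threshold, contributing 15 each; the remaining 7 contribute 0. Total contributed: 60.
Zane keeps 15 and receives 8.6 × 60 × 5/60 = 43.00 from the habitat fund, for a payoff of 58.00.

58.00 dollars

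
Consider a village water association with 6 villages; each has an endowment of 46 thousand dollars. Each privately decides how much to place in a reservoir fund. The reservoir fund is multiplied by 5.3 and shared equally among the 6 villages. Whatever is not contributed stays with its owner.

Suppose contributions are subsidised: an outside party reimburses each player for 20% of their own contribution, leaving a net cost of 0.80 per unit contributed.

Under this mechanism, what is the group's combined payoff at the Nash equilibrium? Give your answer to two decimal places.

With the mechanism, a contributed unit returns (5.3/6) / 0.80 = 1.1042 per unit of net cost to the contributor — now above 1 — so contributing fully is weakly dominant for every player.
So the Nash equilibrium is full contribution by all 6; the group earns 6 × (46 × 0.20 + 5.3 × 46) = 1518.00.

1518.00 thousand dollars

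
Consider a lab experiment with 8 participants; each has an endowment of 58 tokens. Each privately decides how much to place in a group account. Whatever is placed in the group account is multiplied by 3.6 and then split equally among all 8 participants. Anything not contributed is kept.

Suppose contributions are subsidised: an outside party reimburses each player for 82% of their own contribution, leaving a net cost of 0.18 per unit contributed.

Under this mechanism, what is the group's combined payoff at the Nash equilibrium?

2050.88 tokens

Under the mechanism each unit contributed yields (3.6/8) / 0.18 = 2.5000 back to its contributor per unit of net cost, which exceeds 1, making full contribution the dominant choice for everyone.
So the Nash equilibrium is full contribution by all 8; the group earns 8 × (58 × 0.82 + 3.6 × 58) = 2050.88.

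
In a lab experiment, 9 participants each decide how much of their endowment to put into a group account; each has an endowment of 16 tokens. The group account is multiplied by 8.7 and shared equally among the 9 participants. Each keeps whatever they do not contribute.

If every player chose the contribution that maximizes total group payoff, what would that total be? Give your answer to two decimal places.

Each contributed unit returns 8.700 to the group as a whole (0.9667 to each of 9 players), which exceeds 1, so the social optimum is full contribution: group total = 8.700 × 144 = 1252.80.

1252.80 tokens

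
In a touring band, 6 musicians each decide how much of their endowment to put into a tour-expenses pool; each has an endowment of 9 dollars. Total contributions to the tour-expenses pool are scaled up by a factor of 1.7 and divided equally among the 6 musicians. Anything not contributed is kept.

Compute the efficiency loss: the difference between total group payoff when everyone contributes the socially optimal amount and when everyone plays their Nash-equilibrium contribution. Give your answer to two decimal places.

Each contributed unit returns 1.7/6 = 0.2833 to its contributor — below 1 — so contributing 0 is dominant for every player. At the Nash equilibrium everyone keeps their 9, and the group total is 6 × 9 = 54.
Each contributed unit returns 1.700 to the group as a whole (0.2833 to each of 6 players), which exceeds 1, so the social optimum is full contribution: group total = 1.700 × 54 = 91.80.
Efficiency loss = 91.80 − 54 = 37.80.

37.80 dollars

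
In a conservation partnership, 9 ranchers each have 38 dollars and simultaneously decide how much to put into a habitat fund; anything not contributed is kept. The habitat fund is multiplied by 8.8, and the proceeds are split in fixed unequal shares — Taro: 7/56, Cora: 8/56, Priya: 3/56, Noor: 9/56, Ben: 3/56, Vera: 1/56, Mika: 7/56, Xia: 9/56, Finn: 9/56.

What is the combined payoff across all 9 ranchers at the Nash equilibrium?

2120.40 dollars

Each unit j contributes comes back to j as 8.8 × (j's share), so j prefers to contribute only if that share exceeds 1/8.8 = 0.1136; otherwise keeping the unit dominates.
Taro, Cora, Noor, Mika, Xia and Finn clear that bar, contributing 38 each; the remaining 3 contribute 0. Total contributed: 228.
The habitat fund pays out 8.8 × 228 = 2006.40 in total (split across the unequal shares, but the aggregate is all that matters for the group sum).
The 3 free-riders keep 38 each, adding 114. Group total = 114 + 2006.40 = 2120.40.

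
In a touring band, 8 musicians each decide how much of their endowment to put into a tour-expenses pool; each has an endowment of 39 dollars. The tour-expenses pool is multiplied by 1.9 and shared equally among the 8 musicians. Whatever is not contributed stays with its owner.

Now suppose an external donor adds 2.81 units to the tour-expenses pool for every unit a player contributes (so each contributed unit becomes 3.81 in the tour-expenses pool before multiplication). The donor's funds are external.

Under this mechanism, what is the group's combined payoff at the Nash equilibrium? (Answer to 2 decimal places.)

The effective private return is 1.9 × 3.81 / 8 = 0.9049, which is still under 1, so the mechanism doesn't change anyone's dominant strategy: zero contribution.
At the Nash equilibrium no one contributes; group total payoff = 8 × 39 = 312.

312.00 dollars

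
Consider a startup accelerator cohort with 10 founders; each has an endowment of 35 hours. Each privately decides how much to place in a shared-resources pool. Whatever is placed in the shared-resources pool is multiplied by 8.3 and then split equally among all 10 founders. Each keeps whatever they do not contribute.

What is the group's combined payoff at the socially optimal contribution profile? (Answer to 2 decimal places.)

Each contributed unit returns 8.300 to the group as a whole (0.8300 to each of 10 players), which exceeds 1, so the social optimum is full contribution: group total = 8.300 × 350 = 2905.00.

2905.00 hours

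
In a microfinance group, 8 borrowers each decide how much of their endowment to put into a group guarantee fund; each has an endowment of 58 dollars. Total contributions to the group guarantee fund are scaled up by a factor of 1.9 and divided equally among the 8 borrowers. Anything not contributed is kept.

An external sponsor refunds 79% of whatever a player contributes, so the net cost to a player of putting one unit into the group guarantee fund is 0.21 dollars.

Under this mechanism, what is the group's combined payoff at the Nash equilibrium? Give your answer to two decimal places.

1248.16 dollars

The effective private return per unit is now (1.9/8) / 0.21 = 1.1310 > 1, so every player's dominant strategy flips to full contribution.
At the Nash equilibrium everyone contributes 58. Group total payoff = 8 × (58 × 0.79 + 1.9 × 58) = 1248.16.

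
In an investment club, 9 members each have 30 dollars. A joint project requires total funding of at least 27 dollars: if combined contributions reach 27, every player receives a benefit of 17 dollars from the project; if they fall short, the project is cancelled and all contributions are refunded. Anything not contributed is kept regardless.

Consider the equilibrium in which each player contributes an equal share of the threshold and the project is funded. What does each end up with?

44 dollars

Equal share of the threshold: 27/9 = 3.
At this profile no one gains by cutting their contribution: any cut drops the total below 27, the project is cancelled, contributions are refunded, and the deviator ends with 30, which is less than 30 − 3 + 17 = 44. Contributing more than 3 just wastes the excess. So contributing exactly 3 is a best response.
Each player's payoff: 30 − 3 + 17 = 44.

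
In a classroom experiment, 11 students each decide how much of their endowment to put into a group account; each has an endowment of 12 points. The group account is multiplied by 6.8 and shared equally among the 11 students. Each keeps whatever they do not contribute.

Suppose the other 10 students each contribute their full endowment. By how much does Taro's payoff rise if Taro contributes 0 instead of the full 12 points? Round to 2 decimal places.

Switching from a contribution of 12 to 0 lets Taro keep an extra 12 points, but lowers the group account by 12, which costs Taro their own share of that drop: 6.8/11 × 12 = 7.42.
Net gain = 12 − 7.42 = 4.58. The private return per contributed unit (0.6182) is below 1, so free-riding is indeed the best response regardless of what the others do.

4.58 points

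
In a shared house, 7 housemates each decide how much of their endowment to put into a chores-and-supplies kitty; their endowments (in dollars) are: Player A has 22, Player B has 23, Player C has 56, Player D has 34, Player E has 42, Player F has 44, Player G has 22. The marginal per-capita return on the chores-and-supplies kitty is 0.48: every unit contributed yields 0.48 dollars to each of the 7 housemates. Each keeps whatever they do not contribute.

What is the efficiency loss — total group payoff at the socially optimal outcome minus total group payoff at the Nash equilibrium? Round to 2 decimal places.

The private return per contributed unit is 0.48 < 1 for everyone, so the Nash equilibrium is zero contribution and the group total is Σ E_j = 22 + 23 + 56 + 34 + 42 + 44 + 22 = 243.
Each contributed unit returns 3.360 to the group, so the social optimum is full contribution by everyone: group total = 3.360 × 243 = 816.48.
Efficiency loss = (3.360 − 1) × 243 = 573.48.

573.48 dollars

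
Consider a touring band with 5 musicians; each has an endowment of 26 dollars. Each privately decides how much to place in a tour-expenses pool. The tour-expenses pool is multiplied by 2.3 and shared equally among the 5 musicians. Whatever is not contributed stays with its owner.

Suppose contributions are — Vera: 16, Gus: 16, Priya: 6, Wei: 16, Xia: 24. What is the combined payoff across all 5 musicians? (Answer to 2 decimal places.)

231.40 dollars

Total contributed: 16 + 16 + 6 + 16 + 24 = 78; total kept: 5 × 26 − 78 = 52.
The tour-expenses pool pays out 2.3 × 78 = 179.40 in aggregate.
Group total = 52 + 179.40 = 231.40.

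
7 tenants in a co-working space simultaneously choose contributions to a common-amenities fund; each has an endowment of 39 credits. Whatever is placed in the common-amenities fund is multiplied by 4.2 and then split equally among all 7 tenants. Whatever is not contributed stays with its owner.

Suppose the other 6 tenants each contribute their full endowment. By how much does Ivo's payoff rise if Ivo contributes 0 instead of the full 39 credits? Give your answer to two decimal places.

Switching from a contribution of 39 to 0 lets Ivo keep an extra 39 credits, but lowers the common-amenities fund by 39, which costs Ivo their own share of that drop: 4.2/7 × 39 = 23.40.
Net gain = 39 − 23.40 = 15.60. The private return per contributed unit (0.6000) is below 1, so free-riding is indeed the best response regardless of what the others do.

15.60 credits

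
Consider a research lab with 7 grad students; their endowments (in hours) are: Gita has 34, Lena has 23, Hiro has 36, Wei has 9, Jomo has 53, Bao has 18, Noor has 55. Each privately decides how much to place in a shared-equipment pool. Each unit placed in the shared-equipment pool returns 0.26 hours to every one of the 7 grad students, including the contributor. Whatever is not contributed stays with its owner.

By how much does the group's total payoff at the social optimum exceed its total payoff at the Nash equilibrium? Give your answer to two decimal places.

186.96 hours

The private return per contributed unit is 0.26 < 1 for everyone, so the Nash equilibrium is zero contribution and the group total is Σ E_j = 34 + 23 + 36 + 9 + 53 + 18 + 55 = 228.
Each contributed unit returns 1.820 to the group, so the social optimum is full contribution by everyone: group total = 1.820 × 228 = 414.96.
Efficiency loss = (1.820 − 1) × 228 = 186.96.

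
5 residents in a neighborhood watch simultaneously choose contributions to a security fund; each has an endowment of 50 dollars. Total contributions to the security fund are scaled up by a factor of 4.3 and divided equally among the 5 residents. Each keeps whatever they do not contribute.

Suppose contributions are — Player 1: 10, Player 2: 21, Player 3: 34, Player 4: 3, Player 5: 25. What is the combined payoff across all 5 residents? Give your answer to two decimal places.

556.90 dollars

Total contributed: 10 + 21 + 34 + 3 + 25 = 93; total kept: 5 × 50 − 93 = 157.
The security fund pays out 4.3 × 93 = 399.90 in aggregate.
Group total = 157 + 399.90 = 556.90.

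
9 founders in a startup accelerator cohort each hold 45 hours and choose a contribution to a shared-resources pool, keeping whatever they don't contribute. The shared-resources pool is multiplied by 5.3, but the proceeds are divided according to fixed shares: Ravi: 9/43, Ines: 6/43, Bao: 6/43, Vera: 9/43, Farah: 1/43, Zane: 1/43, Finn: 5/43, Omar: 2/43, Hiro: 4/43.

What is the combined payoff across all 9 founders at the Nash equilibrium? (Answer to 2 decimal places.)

792.00 hours

Player j's private return per contributed unit is 5.3 × (j's share). Contributing is weakly dominant for j when that share is at least 1/5.3 = 0.1887, and contributing 0 is dominant otherwise.
The shares above 0.1887 belong to Ravi and Vera, contributing 45 each; the remaining 7 contribute 0. Total contributed: 90.
The shared-resources pool pays out 5.3 × 90 = 477.00 in total (split across the unequal shares, but the aggregate is all that matters for the group sum).
The 7 free-riders keep 45 each, adding 315. Group total = 315 + 477.00 = 792.00.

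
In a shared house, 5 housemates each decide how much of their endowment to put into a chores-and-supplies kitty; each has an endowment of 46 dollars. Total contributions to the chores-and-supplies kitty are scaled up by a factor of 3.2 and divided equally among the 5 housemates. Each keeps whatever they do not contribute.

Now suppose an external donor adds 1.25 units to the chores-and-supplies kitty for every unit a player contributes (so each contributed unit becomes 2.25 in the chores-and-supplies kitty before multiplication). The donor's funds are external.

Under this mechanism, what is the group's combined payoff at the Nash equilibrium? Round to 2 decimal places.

1656.00 dollars

Under the mechanism each unit contributed yields 3.2 × 2.25 / 5 = 1.4400 back to its contributor per unit of net cost, which exceeds 1, making full contribution the dominant choice for everyone.
At the Nash equilibrium everyone contributes 46. Group total payoff = 3.2 × 2.25 × 230 = 1656.00.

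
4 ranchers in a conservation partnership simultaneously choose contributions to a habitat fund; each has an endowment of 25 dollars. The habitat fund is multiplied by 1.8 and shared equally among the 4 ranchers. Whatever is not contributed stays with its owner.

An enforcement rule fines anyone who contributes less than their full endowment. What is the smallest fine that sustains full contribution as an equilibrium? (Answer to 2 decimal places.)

13.75 dollars

Given the others contribute fully, the best deviation is to contribute 0 (any partial contribution still incurs the fine and gives up units whose private return 0.4500 is below 1).
Deviating from 25 to 0 saves 25 dollars but forfeits the deviator's share of the drop in the habitat fund: 1.8/4 × 25 = 11.25.
So the deviation gain is 25 − 11.25 = 13.75, and the fine must be at least 13.75 dollars to wipe it out.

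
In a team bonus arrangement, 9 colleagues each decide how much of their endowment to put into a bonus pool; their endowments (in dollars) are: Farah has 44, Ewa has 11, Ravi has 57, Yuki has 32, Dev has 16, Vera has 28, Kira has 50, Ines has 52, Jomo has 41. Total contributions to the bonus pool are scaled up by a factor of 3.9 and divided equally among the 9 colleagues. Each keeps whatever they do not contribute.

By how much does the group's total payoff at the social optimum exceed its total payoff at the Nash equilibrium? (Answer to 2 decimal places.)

The private return per contributed unit is 3.9/9 = 0.4333 < 1 for every player regardless of endowment, so the Nash equilibrium is zero contribution and the group total is Σ E_j = 44 + 11 + 57 + 32 + 16 + 28 + 50 + 52 + 41 = 331.
Each contributed unit returns 3.900 to the group, so the social optimum is full contribution by everyone: group total = 3.900 × 331 = 1290.90.
Efficiency loss = (3.900 − 1) × 331 = 959.90.

959.90 dollars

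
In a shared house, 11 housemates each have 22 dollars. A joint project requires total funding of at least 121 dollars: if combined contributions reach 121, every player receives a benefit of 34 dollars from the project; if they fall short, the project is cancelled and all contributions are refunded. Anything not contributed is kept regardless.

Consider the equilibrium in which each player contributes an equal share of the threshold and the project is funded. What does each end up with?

45 dollars

Equal share of the threshold: 121/11 = 11.
At this profile no one gains by cutting their contribution: any cut drops the total below 121, the project is cancelled, contributions are refunded, and the deviator ends with 22, which is less than 22 − 11 + 34 = 45. Contributing more than 11 just wastes the excess. So contributing exactly 11 is a best response.
Each player's payoff: 22 − 11 + 34 = 45.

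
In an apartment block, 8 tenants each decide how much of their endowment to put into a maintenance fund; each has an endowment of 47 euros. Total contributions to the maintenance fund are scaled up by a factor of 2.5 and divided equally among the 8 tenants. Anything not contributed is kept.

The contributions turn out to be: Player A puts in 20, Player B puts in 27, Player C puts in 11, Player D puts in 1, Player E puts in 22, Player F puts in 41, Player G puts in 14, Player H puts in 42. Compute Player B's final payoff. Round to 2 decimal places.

Total contributed: 20 + 27 + 11 + 1 + 22 + 41 + 14 + 42 = 178.
Each receives 2.5 × 178 / 8 = 55.63 from the maintenance fund.
Player B keeps 47 − 27 = 20, so Player B's payoff is 20 + 55.63 = 75.63.

75.63 euros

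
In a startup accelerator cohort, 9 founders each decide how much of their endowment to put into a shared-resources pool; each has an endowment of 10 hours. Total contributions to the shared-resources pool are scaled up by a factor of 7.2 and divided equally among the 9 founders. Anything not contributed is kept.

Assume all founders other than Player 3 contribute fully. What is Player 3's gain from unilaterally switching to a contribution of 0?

Switching from a contribution of 10 to 0 lets Player 3 keep an extra 10 hours, but lowers the shared-resources pool by 10, which costs Player 3 their own share of that drop: 7.2/9 × 10 = 8.00.
Net gain = 10 − 8.00 = 2.00. The private return per contributed unit (0.8000) is below 1, so free-riding is indeed the best response regardless of what the others do.

2.00 hours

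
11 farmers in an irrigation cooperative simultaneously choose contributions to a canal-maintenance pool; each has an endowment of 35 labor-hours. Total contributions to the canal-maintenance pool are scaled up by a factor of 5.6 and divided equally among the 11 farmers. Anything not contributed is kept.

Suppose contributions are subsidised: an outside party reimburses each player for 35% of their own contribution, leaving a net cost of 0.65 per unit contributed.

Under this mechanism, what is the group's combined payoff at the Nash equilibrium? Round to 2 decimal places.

Even with the mechanism, each unit contributed returns only (5.6/11) / 0.65 = 0.7832 per unit of net cost, so contributing nothing is still dominant.
Everyone keeps their endowment and the group total is 11 × 35 = 385.

385.00 labor-hours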